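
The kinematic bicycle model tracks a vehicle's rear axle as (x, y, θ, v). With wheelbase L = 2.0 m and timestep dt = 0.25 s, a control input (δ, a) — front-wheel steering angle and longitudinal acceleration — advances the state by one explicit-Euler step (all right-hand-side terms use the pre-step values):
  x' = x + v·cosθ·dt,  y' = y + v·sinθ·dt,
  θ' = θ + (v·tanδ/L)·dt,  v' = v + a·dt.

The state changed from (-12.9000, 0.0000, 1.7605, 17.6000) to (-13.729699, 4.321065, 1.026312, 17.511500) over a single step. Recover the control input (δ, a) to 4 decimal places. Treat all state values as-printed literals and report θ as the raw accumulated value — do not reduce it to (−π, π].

a = (v'−v)/dt = (-0.088500)/0.25 = -0.3540
Δθ = θ'−θ = -0.734188;  (v·dt/L) = 17.6000·0.25/2.0 = 2.200000
tan δ = Δθ·L/(v·dt) = -0.333722  →  δ = -0.3221

δ = -0.3221, a = -0.3540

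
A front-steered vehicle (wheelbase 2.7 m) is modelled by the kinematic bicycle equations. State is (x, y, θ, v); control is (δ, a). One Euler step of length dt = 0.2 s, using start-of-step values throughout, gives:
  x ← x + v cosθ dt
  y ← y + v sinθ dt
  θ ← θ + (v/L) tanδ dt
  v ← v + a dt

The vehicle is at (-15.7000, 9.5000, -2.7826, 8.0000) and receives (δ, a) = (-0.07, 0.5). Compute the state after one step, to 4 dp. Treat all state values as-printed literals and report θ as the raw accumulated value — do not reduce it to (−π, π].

(-17.1980, 8.9379, -2.8241, 8.1000)

x' = -15.7000 + 8.0000·cos(-2.7826)·0.2 = -17.1980
y' = 9.5000 + 8.0000·sin(-2.7826)·0.2 = 8.9379
θ' = -2.7826 + (8.0000/2.7)·tan(-0.07)·0.2 = -2.8241
v' = 8.0000 + 0.5000·0.2 = 8.1000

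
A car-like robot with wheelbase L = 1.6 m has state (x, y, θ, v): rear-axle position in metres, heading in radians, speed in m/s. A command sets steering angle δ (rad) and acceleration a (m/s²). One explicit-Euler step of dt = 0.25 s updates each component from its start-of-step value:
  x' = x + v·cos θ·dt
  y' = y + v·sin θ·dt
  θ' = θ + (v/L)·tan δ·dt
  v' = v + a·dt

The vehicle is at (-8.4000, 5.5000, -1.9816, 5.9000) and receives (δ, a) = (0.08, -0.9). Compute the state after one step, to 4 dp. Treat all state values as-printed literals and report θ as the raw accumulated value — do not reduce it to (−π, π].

x' = -8.4000 + 5.9000·cos(-1.9816)·0.25 = -8.9890
y' = 5.5000 + 5.9000·sin(-1.9816)·0.25 = 4.1477
θ' = -1.9816 + (5.9000/1.6)·tan(0.08)·0.25 = -1.9077
v' = 5.9000 − 0.9000·0.25 = 5.6750

(-8.9890, 4.1477, -1.9077, 5.6750)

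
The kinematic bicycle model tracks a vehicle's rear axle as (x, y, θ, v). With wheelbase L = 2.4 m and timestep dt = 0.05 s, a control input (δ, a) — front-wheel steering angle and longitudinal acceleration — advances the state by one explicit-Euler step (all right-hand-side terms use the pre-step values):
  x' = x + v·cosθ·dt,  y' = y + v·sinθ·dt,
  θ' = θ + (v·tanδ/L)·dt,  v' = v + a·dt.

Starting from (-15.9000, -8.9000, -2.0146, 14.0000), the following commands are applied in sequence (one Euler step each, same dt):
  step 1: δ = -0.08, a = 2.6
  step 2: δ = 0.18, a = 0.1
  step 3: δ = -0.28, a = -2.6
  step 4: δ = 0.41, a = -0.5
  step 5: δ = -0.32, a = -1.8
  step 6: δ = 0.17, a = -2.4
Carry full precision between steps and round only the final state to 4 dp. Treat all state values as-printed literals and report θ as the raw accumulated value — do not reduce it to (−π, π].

(-17.7045, -12.6964, -1.9891, 13.7700)

after step 1 (δ=-0.08, a=2.6): (-16.200564, -9.532187, -2.037983, 14.130000)
after step 2 (δ=0.18, a=0.1): (-16.518755, -10.162978, -1.984416, 14.135000)
after step 3 (δ=-0.28, a=-2.6): (-16.802817, -10.810129, -2.069095, 14.005000)
after step 4 (δ=0.41, a=-0.5): (-17.137488, -11.425227, -1.942282, 13.980000)
after step 5 (δ=-0.32, a=-1.8): (-17.391226, -12.076547, -2.038799, 13.890000)
after step 6 (δ=0.17, a=-2.4): (-17.704518, -12.696368, -1.989126, 13.770000)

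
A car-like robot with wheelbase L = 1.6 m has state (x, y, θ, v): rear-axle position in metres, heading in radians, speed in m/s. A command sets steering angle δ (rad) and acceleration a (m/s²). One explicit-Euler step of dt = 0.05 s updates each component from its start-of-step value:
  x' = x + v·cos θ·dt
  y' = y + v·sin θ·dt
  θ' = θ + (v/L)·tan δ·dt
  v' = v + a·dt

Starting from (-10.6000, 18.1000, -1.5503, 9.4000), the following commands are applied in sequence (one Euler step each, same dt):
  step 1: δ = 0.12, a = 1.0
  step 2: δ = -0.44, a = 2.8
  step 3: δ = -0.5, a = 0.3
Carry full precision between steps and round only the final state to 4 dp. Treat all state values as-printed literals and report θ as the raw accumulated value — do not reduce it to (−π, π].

(-10.6038, 16.6805, -1.8176, 9.6050)

after step 1 (δ=0.12, a=1.0): (-10.590367, 17.630099, -1.514880, 9.450000)
after step 2 (δ=-0.44, a=2.8): (-10.563961, 17.158337, -1.653907, 9.590000)
after step 3 (δ=-0.5, a=0.3): (-10.603766, 16.680492, -1.817627, 9.605000)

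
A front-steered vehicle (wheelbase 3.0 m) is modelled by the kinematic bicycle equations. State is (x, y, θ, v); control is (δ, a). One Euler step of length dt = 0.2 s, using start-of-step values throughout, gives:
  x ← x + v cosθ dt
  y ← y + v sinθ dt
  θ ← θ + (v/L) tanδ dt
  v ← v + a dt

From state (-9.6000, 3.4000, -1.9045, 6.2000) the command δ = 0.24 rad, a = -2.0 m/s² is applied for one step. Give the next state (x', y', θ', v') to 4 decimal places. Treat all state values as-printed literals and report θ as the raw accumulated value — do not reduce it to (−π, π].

x' = -9.6000 + 6.2000·cos(-1.9045)·0.2 = -10.0062
y' = 3.4000 + 6.2000·sin(-1.9045)·0.2 = 2.2284
θ' = -1.9045 + (6.2000/3.0)·tan(0.24)·0.2 = -1.8034
v' = 6.2000 − 2.0000·0.2 = 5.8000

(-10.0062, 2.2284, -1.8034, 5.8000)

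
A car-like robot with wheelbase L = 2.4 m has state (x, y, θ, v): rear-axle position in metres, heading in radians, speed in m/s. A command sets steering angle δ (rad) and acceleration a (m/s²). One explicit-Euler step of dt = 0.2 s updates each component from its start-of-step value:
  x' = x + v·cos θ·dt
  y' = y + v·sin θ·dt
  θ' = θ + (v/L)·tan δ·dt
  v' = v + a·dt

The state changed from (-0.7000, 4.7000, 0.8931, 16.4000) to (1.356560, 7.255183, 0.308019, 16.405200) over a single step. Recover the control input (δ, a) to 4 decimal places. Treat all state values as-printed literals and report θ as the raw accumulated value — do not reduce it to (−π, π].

δ = -0.4045, a = 0.0260

a = (v'−v)/dt = (0.005200)/0.2 = 0.0260
Δθ = θ'−θ = -0.585081;  (v·dt/L) = 16.4000·0.2/2.4 = 1.366667
tan δ = Δθ·L/(v·dt) = -0.428108  →  δ = -0.4045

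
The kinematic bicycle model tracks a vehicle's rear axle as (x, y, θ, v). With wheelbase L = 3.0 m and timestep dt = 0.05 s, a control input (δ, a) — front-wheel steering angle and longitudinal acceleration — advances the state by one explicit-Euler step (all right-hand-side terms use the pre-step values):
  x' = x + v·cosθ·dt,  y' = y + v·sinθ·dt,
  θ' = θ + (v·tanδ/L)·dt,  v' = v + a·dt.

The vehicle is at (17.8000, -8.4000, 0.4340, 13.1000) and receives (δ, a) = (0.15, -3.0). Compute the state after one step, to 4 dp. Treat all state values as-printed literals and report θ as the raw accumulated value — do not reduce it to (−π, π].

x' = 17.8000 + 13.1000·cos(0.4340)·0.05 = 18.3943
y' = -8.4000 + 13.1000·sin(0.4340)·0.05 = -8.1246
θ' = 0.4340 + (13.1000/3.0)·tan(0.15)·0.05 = 0.4670
v' = 13.1000 − 3.0000·0.05 = 12.9500

(18.3943, -8.1246, 0.4670, 12.9500)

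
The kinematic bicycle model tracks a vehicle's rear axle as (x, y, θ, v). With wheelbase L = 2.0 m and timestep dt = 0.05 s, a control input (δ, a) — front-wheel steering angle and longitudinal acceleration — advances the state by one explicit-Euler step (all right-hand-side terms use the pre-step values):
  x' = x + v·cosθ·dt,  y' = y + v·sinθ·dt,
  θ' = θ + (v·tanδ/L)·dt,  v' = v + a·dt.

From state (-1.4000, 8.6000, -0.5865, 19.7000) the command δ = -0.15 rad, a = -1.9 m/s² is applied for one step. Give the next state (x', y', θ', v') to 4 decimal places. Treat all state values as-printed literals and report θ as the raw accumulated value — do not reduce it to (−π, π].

(-0.5796, 8.0549, -0.6609, 19.6050)

x' = -1.4000 + 19.7000·cos(-0.5865)·0.05 = -0.5796
y' = 8.6000 + 19.7000·sin(-0.5865)·0.05 = 8.0549
θ' = -0.5865 + (19.7000/2.0)·tan(-0.15)·0.05 = -0.6609
v' = 19.7000 − 1.9000·0.05 = 19.6050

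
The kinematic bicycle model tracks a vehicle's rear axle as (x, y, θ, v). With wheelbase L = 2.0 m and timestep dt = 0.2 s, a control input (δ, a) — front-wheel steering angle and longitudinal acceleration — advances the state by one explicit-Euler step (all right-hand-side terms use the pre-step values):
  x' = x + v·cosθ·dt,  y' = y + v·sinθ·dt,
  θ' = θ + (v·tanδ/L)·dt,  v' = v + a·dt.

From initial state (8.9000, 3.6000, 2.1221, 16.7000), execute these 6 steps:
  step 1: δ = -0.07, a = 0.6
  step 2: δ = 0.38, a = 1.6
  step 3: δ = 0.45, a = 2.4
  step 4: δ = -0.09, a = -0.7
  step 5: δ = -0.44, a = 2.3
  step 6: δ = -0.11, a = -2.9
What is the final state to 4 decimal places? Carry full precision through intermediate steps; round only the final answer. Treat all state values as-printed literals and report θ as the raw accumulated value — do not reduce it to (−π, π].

after step 1 (δ=-0.07, a=0.6): (7.150514, 6.445154, 2.005009, 16.820000)
after step 2 (δ=0.38, a=1.6): (5.735293, 9.496980, 2.676821, 17.140000)
after step 3 (δ=0.45, a=2.4): (2.670922, 11.033474, 3.504777, 17.620000)
after step 4 (δ=-0.09, a=-0.7): (-0.623209, 9.781563, 3.345768, 17.480000)
after step 5 (δ=-0.44, a=2.3): (-4.046592, 9.072716, 2.522843, 17.940000)
after step 6 (δ=-0.11, a=-2.9): (-6.969393, 11.153816, 2.324704, 17.360000)

(-6.9694, 11.1538, 2.3247, 17.3600)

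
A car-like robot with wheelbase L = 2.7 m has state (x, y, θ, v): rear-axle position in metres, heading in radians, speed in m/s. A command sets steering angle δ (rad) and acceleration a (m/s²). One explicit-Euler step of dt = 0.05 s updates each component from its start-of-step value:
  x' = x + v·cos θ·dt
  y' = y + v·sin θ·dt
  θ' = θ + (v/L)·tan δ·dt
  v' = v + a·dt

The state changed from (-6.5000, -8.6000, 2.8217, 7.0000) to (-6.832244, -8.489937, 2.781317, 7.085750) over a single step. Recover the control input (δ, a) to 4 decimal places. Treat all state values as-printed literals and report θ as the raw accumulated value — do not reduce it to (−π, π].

a = (v'−v)/dt = (0.085750)/0.05 = 1.7150
Δθ = θ'−θ = -0.040383;  (v·dt/L) = 7.0000·0.05/2.7 = 0.129630
tan δ = Δθ·L/(v·dt) = -0.311526  →  δ = -0.3020

δ = -0.3020, a = 1.7150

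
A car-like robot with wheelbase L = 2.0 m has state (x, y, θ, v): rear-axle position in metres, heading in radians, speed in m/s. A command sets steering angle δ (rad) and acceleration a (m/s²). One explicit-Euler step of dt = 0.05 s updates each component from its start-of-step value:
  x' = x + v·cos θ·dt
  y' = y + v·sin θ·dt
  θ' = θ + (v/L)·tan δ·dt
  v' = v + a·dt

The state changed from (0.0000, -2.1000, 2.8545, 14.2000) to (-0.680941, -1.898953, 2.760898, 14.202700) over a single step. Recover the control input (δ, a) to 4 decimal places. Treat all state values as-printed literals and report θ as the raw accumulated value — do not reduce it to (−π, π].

δ = -0.2578, a = 0.0540

a = (v'−v)/dt = (0.002700)/0.05 = 0.0540
Δθ = θ'−θ = -0.093602;  (v·dt/L) = 14.2000·0.05/2.0 = 0.355000
tan δ = Δθ·L/(v·dt) = -0.263668  →  δ = -0.2578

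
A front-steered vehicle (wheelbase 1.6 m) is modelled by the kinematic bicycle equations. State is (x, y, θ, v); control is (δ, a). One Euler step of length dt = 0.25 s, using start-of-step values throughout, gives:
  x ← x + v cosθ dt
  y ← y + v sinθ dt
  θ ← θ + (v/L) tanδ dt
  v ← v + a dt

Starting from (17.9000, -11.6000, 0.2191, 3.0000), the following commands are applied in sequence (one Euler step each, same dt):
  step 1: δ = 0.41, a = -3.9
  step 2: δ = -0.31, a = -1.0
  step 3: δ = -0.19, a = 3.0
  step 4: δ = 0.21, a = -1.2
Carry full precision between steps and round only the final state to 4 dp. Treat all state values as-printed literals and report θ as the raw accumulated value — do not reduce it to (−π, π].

(20.1234, -10.9218, 0.3522, 2.2250)

after step 1 (δ=0.41, a=-3.9): (18.632070, -11.436987, 0.422833, 2.025000)
after step 2 (δ=-0.31, a=-1.0): (19.093735, -11.229249, 0.321480, 1.775000)
after step 3 (δ=-0.19, a=3.0): (19.514751, -11.089037, 0.268141, 2.525000)
after step 4 (δ=0.21, a=-1.2): (20.123443, -10.921794, 0.352232, 2.225000)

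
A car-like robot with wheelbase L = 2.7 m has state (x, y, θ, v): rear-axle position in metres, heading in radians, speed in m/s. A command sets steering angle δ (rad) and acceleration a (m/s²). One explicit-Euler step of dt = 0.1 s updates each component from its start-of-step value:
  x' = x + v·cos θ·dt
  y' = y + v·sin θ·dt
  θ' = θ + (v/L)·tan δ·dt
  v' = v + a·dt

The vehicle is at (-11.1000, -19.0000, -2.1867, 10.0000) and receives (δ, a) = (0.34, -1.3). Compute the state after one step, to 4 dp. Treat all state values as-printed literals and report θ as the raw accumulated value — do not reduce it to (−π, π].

x' = -11.1000 + 10.0000·cos(-2.1867)·0.1 = -11.6777
y' = -19.0000 + 10.0000·sin(-2.1867)·0.1 = -19.8163
θ' = -2.1867 + (10.0000/2.7)·tan(0.34)·0.1 = -2.0557
v' = 10.0000 − 1.3000·0.1 = 9.8700

(-11.6777, -19.8163, -2.0557, 9.8700)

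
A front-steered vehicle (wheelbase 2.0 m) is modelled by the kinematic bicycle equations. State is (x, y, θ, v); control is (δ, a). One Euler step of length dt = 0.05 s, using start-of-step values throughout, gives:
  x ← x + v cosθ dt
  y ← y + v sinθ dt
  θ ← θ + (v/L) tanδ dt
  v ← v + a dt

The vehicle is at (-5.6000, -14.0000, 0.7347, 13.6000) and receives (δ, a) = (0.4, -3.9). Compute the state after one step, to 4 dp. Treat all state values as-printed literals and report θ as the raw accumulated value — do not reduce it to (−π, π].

x' = -5.6000 + 13.6000·cos(0.7347)·0.05 = -5.0954
y' = -14.0000 + 13.6000·sin(0.7347)·0.05 = -13.5442
θ' = 0.7347 + (13.6000/2.0)·tan(0.4)·0.05 = 0.8784
v' = 13.6000 − 3.9000·0.05 = 13.4050

(-5.0954, -13.5442, 0.8784, 13.4050)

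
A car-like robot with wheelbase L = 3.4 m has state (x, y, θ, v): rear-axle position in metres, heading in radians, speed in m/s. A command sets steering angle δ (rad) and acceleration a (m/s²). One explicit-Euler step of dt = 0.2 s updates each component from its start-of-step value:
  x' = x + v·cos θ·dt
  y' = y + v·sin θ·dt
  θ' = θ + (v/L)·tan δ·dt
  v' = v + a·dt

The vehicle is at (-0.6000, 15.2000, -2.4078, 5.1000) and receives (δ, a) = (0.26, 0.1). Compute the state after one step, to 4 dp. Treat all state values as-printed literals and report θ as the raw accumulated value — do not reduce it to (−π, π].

x' = -0.6000 + 5.1000·cos(-2.4078)·0.2 = -1.3575
y' = 15.2000 + 5.1000·sin(-2.4078)·0.2 = 14.5169
θ' = -2.4078 + (5.1000/3.4)·tan(0.26)·0.2 = -2.3280
v' = 5.1000 + 0.1000·0.2 = 5.1200

(-1.3575, 14.5169, -2.3280, 5.1200)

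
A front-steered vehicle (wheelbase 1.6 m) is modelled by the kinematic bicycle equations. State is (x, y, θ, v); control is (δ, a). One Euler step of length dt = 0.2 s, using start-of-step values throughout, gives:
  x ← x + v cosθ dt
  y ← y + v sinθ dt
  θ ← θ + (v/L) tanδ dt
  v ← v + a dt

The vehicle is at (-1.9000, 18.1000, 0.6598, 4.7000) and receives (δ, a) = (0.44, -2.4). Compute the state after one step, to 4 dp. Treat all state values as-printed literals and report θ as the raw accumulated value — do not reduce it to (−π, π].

(-1.1573, 18.6762, 0.9364, 4.2200)

x' = -1.9000 + 4.7000·cos(0.6598)·0.2 = -1.1573
y' = 18.1000 + 4.7000·sin(0.6598)·0.2 = 18.6762
θ' = 0.6598 + (4.7000/1.6)·tan(0.44)·0.2 = 0.9364
v' = 4.7000 − 2.4000·0.2 = 4.2200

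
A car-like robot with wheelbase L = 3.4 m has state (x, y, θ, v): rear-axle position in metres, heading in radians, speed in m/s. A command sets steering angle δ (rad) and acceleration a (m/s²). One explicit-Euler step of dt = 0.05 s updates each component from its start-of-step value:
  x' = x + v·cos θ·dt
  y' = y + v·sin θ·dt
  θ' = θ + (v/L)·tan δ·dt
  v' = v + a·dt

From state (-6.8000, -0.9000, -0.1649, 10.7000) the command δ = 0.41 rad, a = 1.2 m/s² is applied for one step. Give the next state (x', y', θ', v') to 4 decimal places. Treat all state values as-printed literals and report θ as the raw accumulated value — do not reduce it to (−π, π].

x' = -6.8000 + 10.7000·cos(-0.1649)·0.05 = -6.2723
y' = -0.9000 + 10.7000·sin(-0.1649)·0.05 = -0.9878
θ' = -0.1649 + (10.7000/3.4)·tan(0.41)·0.05 = -0.0965
v' = 10.7000 + 1.2000·0.05 = 10.7600

(-6.2723, -0.9878, -0.0965, 10.7600)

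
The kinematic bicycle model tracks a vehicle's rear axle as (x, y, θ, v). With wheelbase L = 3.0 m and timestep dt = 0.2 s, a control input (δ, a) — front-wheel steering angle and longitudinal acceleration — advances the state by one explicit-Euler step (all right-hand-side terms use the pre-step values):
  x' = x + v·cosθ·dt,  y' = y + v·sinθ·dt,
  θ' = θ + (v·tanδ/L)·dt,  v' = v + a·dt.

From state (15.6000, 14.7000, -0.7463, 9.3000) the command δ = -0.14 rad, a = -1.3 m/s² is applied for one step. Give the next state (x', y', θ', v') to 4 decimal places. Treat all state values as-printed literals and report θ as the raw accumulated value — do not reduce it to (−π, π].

x' = 15.6000 + 9.3000·cos(-0.7463)·0.2 = 16.9656
y' = 14.7000 + 9.3000·sin(-0.7463)·0.2 = 13.4372
θ' = -0.7463 + (9.3000/3.0)·tan(-0.14)·0.2 = -0.8337
v' = 9.3000 − 1.3000·0.2 = 9.0400

(16.9656, 13.4372, -0.8337, 9.0400)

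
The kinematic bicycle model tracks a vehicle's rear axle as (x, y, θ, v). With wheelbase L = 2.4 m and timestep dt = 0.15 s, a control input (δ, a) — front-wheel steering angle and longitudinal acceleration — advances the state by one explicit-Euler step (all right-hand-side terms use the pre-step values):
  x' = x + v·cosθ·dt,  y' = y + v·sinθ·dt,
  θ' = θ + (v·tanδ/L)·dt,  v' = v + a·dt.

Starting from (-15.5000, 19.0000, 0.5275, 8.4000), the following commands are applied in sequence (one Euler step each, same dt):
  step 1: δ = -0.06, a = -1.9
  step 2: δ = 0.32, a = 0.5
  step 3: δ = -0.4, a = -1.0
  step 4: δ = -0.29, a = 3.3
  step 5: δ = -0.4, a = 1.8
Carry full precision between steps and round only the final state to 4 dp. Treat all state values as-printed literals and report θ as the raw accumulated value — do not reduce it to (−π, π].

after step 1 (δ=-0.06, a=-1.9): (-14.411274, 19.634252, 0.495962, 8.115000)
after step 2 (δ=0.32, a=0.5): (-13.340689, 20.213515, 0.664039, 8.190000)
after step 3 (δ=-0.4, a=-1.0): (-12.373233, 20.970642, 0.447621, 8.040000)
after step 4 (δ=-0.29, a=3.3): (-11.286050, 21.492626, 0.297669, 8.535000)
after step 5 (δ=-0.4, a=1.8): (-10.062101, 21.868114, 0.072135, 8.805000)

(-10.0621, 21.8681, 0.0721, 8.8050)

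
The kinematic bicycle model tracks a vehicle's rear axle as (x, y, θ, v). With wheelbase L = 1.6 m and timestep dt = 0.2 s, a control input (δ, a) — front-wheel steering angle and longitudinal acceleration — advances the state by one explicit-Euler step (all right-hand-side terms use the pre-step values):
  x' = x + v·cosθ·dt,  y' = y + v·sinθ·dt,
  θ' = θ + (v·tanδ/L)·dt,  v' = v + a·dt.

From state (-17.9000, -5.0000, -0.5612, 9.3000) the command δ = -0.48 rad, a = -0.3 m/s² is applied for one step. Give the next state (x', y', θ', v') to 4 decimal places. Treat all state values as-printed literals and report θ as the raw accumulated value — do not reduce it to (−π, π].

x' = -17.9000 + 9.3000·cos(-0.5612)·0.2 = -16.3253
y' = -5.0000 + 9.3000·sin(-0.5612)·0.2 = -5.9899
θ' = -0.5612 + (9.3000/1.6)·tan(-0.48)·0.2 = -1.1664
v' = 9.3000 − 0.3000·0.2 = 9.2400

(-16.3253, -5.9899, -1.1664, 9.2400)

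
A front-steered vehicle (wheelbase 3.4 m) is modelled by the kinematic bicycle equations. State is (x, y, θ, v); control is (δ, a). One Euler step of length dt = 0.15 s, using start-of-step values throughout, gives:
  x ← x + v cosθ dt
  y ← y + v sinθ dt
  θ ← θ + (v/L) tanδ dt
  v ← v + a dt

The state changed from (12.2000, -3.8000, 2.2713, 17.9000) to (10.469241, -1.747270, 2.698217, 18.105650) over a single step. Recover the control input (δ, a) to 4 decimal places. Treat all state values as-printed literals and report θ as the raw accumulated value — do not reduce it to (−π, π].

a = (v'−v)/dt = (0.205650)/0.15 = 1.3710
Δθ = θ'−θ = 0.426917;  (v·dt/L) = 17.9000·0.15/3.4 = 0.789706
tan δ = Δθ·L/(v·dt) = 0.540603  →  δ = 0.4956

δ = 0.4956, a = 1.3710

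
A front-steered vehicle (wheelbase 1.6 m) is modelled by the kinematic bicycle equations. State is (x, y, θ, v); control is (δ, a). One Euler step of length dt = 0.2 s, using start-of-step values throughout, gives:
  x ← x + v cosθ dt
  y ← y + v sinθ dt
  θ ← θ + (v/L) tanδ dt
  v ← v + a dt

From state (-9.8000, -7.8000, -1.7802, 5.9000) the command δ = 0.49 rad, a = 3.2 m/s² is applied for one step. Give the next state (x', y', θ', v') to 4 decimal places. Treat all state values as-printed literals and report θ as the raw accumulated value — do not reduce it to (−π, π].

x' = -9.8000 + 5.9000·cos(-1.7802)·0.2 = -10.0453
y' = -7.8000 + 5.9000·sin(-1.7802)·0.2 = -8.9542
θ' = -1.7802 + (5.9000/1.6)·tan(0.49)·0.2 = -1.3868
v' = 5.9000 + 3.2000·0.2 = 6.5400

(-10.0453, -8.9542, -1.3868, 6.5400)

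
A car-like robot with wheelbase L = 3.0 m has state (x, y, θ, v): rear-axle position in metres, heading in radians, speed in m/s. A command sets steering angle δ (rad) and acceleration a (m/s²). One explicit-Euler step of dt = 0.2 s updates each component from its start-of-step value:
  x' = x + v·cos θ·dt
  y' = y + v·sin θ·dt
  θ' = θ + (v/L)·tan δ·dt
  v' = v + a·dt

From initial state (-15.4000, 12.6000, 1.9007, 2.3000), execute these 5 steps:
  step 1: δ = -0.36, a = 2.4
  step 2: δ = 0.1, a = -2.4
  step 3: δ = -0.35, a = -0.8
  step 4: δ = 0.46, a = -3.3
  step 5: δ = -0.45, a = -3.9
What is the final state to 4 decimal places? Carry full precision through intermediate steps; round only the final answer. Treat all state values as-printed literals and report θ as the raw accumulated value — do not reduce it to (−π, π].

after step 1 (δ=-0.36, a=2.4): (-15.549018, 13.035194, 1.842985, 2.780000)
after step 2 (δ=0.1, a=-2.4): (-15.698493, 13.570725, 1.861580, 2.300000)
after step 3 (δ=-0.35, a=-0.8): (-15.830376, 14.011414, 1.805609, 2.140000)
after step 4 (δ=0.46, a=-3.3): (-15.929955, 14.427668, 1.876293, 1.480000)
after step 5 (δ=-0.45, a=-3.9): (-16.018982, 14.709963, 1.828632, 0.700000)

(-16.0190, 14.7100, 1.8286, 0.7000)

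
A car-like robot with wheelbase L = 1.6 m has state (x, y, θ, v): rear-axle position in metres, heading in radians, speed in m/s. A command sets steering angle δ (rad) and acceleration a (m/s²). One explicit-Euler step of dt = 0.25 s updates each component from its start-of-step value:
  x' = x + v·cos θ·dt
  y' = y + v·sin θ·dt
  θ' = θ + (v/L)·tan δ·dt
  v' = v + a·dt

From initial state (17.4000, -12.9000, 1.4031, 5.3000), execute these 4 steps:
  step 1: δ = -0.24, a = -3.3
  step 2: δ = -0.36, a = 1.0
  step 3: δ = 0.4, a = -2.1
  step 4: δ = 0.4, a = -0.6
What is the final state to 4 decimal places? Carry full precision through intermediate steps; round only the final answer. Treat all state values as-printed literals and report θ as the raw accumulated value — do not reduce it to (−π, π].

after step 1 (δ=-0.24, a=-3.3): (17.621158, -11.593587, 1.200444, 4.475000)
after step 2 (δ=-0.36, a=1.0): (18.026082, -10.550689, 0.937256, 4.725000)
after step 3 (δ=0.4, a=-2.1): (18.725384, -9.598676, 1.249396, 4.200000)
after step 4 (δ=0.4, a=-0.6): (19.057074, -8.602442, 1.526854, 4.050000)

(19.0571, -8.6024, 1.5269, 4.0500)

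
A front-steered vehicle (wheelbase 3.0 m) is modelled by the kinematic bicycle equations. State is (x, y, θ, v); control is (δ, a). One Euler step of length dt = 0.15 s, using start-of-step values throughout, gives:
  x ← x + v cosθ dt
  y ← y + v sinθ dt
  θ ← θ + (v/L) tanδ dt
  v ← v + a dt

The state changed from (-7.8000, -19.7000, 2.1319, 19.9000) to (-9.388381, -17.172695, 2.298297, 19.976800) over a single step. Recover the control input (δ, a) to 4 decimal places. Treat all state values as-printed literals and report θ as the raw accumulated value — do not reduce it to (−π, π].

δ = 0.1657, a = 0.5120

a = (v'−v)/dt = (0.076800)/0.15 = 0.5120
Δθ = θ'−θ = 0.166397;  (v·dt/L) = 19.9000·0.15/3.0 = 0.995000
tan δ = Δθ·L/(v·dt) = 0.167233  →  δ = 0.1657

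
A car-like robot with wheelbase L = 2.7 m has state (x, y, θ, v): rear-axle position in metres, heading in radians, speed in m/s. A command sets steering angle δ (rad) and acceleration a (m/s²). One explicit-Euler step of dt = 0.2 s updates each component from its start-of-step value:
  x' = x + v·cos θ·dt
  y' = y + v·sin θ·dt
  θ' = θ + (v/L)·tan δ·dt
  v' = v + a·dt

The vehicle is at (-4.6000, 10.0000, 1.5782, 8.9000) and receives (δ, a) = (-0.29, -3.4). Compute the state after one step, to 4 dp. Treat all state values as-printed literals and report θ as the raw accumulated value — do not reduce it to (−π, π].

(-4.6132, 11.7800, 1.3815, 8.2200)

x' = -4.6000 + 8.9000·cos(1.5782)·0.2 = -4.6132
y' = 10.0000 + 8.9000·sin(1.5782)·0.2 = 11.7800
θ' = 1.5782 + (8.9000/2.7)·tan(-0.29)·0.2 = 1.3815
v' = 8.9000 − 3.4000·0.2 = 8.2200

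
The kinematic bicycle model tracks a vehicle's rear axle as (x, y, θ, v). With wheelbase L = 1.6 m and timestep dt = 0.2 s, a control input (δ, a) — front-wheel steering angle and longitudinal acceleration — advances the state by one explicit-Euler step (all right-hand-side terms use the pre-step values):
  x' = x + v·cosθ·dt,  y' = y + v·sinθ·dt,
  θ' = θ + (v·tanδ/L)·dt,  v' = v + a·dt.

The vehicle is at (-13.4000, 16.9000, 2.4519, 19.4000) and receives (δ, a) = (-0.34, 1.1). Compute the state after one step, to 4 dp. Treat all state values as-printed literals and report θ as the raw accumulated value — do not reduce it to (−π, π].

(-16.3932, 19.3688, 1.5941, 19.6200)

x' = -13.4000 + 19.4000·cos(2.4519)·0.2 = -16.3932
y' = 16.9000 + 19.4000·sin(2.4519)·0.2 = 19.3688
θ' = 2.4519 + (19.4000/1.6)·tan(-0.34)·0.2 = 1.5941
v' = 19.4000 + 1.1000·0.2 = 19.6200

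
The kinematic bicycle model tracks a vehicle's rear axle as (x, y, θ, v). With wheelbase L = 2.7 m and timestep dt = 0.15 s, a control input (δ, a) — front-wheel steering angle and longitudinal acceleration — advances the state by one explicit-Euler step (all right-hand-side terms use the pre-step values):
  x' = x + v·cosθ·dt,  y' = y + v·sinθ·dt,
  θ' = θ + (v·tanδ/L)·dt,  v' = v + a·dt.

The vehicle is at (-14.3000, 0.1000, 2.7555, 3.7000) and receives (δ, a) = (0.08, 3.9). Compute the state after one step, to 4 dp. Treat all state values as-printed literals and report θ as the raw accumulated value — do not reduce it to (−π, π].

(-14.8141, 0.3090, 2.7720, 4.2850)

x' = -14.3000 + 3.7000·cos(2.7555)·0.15 = -14.8141
y' = 0.1000 + 3.7000·sin(2.7555)·0.15 = 0.3090
θ' = 2.7555 + (3.7000/2.7)·tan(0.08)·0.15 = 2.7720
v' = 3.7000 + 3.9000·0.15 = 4.2850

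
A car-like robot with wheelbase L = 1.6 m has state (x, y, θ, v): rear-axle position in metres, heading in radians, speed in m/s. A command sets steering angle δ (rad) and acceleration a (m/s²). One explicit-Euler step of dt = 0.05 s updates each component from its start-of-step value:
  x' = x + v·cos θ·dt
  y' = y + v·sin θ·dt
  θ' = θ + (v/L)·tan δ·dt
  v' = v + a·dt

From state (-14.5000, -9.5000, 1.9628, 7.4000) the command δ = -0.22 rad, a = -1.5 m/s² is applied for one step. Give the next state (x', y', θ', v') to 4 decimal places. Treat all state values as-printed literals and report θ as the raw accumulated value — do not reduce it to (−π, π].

(-14.6414, -9.1581, 1.9111, 7.3250)

x' = -14.5000 + 7.4000·cos(1.9628)·0.05 = -14.6414
y' = -9.5000 + 7.4000·sin(1.9628)·0.05 = -9.1581
θ' = 1.9628 + (7.4000/1.6)·tan(-0.22)·0.05 = 1.9111
v' = 7.4000 − 1.5000·0.05 = 7.3250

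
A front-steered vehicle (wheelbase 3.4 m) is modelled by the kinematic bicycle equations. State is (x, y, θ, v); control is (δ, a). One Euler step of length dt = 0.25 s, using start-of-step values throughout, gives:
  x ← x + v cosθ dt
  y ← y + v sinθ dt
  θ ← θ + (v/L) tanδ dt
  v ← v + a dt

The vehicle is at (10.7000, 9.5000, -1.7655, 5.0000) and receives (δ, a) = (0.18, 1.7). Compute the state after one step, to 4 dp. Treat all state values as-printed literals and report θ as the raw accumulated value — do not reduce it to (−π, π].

x' = 10.7000 + 5.0000·cos(-1.7655)·0.25 = 10.4582
y' = 9.5000 + 5.0000·sin(-1.7655)·0.25 = 8.2736
θ' = -1.7655 + (5.0000/3.4)·tan(0.18)·0.25 = -1.6986
v' = 5.0000 + 1.7000·0.25 = 5.4250

(10.4582, 8.2736, -1.6986, 5.4250)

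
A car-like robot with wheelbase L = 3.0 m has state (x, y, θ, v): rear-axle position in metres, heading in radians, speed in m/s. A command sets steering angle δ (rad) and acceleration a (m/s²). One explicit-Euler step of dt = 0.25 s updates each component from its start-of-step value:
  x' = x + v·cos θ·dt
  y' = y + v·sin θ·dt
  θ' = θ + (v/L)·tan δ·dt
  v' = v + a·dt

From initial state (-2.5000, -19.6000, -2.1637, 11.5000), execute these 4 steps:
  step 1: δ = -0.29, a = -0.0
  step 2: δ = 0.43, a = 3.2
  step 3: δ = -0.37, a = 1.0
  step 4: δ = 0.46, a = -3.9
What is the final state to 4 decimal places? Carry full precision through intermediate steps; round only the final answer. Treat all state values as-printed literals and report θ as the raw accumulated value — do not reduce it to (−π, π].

after step 1 (δ=-0.29, a=-0.0): (-4.106468, -21.984300, -2.449679, 11.500000)
after step 2 (δ=0.43, a=3.2): (-6.320294, -23.818584, -2.010167, 12.300000)
after step 3 (δ=-0.37, a=1.0): (-7.628307, -26.601519, -2.407727, 12.550000)
after step 4 (δ=0.46, a=-3.9): (-9.958186, -28.702845, -1.889570, 11.575000)

(-9.9582, -28.7028, -1.8896, 11.5750)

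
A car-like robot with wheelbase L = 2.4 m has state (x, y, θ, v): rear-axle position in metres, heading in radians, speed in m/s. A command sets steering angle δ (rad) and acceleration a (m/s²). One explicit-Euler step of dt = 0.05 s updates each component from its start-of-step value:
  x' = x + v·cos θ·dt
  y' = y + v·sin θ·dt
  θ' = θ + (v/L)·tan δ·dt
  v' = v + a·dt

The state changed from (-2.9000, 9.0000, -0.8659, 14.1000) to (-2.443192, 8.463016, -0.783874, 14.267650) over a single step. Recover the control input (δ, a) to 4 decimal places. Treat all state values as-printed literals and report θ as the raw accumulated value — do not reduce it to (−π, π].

δ = 0.2723, a = 3.3530

a = (v'−v)/dt = (0.167650)/0.05 = 3.3530
Δθ = θ'−θ = 0.082026;  (v·dt/L) = 14.1000·0.05/2.4 = 0.293750
tan δ = Δθ·L/(v·dt) = 0.279237  →  δ = 0.2723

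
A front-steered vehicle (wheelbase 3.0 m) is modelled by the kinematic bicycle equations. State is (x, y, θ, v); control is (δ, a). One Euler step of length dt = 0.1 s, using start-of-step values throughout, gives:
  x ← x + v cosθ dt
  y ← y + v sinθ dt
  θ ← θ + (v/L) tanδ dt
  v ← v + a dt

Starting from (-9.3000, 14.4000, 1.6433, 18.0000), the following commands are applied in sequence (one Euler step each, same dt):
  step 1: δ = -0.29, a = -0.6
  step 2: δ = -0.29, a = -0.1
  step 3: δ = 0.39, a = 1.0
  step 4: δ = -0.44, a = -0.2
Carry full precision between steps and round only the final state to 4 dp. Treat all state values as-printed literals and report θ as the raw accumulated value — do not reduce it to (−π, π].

after step 1 (δ=-0.29, a=-0.6): (-9.430392, 16.195271, 1.464252, 17.940000)
after step 2 (δ=-0.29, a=-0.1): (-9.239614, 17.979098, 1.285801, 17.930000)
after step 3 (δ=0.39, a=1.0): (-8.735507, 19.699774, 1.531475, 18.030000)
after step 4 (δ=-0.44, a=-0.2): (-8.664630, 21.501380, 1.248536, 18.010000)

(-8.6646, 21.5014, 1.2485, 18.0100)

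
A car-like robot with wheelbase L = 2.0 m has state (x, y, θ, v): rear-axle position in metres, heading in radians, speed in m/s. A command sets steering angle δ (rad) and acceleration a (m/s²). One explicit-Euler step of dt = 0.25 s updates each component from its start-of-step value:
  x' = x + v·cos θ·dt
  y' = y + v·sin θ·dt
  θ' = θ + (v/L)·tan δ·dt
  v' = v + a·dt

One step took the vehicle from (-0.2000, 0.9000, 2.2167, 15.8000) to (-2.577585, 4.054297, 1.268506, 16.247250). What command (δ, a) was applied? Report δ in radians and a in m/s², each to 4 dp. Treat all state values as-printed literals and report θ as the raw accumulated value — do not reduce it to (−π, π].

δ = -0.4476, a = 1.7890

a = (v'−v)/dt = (0.447250)/0.25 = 1.7890
Δθ = θ'−θ = -0.948194;  (v·dt/L) = 15.8000·0.25/2.0 = 1.975000
tan δ = Δθ·L/(v·dt) = -0.480098  →  δ = -0.4476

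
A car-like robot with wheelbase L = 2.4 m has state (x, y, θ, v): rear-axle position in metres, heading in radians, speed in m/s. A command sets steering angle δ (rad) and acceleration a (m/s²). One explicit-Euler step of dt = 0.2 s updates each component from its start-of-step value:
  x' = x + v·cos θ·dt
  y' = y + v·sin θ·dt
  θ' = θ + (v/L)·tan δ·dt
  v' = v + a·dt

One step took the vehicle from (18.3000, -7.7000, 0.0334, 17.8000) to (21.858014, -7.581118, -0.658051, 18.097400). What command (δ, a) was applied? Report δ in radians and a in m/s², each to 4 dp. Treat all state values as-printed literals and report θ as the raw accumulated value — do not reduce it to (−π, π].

δ = -0.4362, a = 1.4870

a = (v'−v)/dt = (0.297400)/0.2 = 1.4870
Δθ = θ'−θ = -0.691451;  (v·dt/L) = 17.8000·0.2/2.4 = 1.483333
tan δ = Δθ·L/(v·dt) = -0.466147  →  δ = -0.4362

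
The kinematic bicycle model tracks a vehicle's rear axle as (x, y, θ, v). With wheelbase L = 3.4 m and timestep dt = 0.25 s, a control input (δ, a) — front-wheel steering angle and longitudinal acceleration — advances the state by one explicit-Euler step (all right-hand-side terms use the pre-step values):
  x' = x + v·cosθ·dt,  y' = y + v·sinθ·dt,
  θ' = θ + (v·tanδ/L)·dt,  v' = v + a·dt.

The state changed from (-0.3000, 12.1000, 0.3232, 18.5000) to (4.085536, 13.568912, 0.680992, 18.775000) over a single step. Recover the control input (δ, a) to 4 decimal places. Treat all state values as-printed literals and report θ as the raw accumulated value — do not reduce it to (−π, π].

δ = 0.2572, a = 1.1000

a = (v'−v)/dt = (0.275000)/0.25 = 1.1000
Δθ = θ'−θ = 0.357792;  (v·dt/L) = 18.5000·0.25/3.4 = 1.360294
tan δ = Δθ·L/(v·dt) = 0.263025  →  δ = 0.2572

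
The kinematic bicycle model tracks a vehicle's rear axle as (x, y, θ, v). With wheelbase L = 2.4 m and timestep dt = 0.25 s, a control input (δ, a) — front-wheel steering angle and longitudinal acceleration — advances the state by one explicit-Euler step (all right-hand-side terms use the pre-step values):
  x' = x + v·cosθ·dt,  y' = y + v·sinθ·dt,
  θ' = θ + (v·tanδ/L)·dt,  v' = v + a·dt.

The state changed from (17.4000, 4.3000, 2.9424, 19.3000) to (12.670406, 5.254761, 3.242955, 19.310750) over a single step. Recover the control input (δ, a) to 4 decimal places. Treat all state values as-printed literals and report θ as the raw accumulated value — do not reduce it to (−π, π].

δ = 0.1484, a = 0.0430

a = (v'−v)/dt = (0.010750)/0.25 = 0.0430
Δθ = θ'−θ = 0.300555;  (v·dt/L) = 19.3000·0.25/2.4 = 2.010417
tan δ = Δθ·L/(v·dt) = 0.149499  →  δ = 0.1484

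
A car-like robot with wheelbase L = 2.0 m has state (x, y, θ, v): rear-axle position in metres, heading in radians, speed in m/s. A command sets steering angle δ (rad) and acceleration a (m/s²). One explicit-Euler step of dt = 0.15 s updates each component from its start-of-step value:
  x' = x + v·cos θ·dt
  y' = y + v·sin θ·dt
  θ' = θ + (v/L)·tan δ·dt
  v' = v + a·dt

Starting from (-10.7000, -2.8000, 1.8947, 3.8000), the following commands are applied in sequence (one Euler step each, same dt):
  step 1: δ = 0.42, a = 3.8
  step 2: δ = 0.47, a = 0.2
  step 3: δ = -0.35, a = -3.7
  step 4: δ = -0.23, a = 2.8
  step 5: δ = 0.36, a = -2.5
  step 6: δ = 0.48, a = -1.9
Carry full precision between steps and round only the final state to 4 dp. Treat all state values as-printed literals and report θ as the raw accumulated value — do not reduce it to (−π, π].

after step 1 (δ=0.42, a=3.8): (-10.881414, -2.259640, 2.021973, 4.370000)
after step 2 (δ=0.47, a=0.2): (-11.167228, -1.669733, 2.188459, 4.400000)
after step 3 (δ=-0.35, a=-3.7): (-11.549455, -1.131678, 2.068000, 3.845000)
after step 4 (δ=-0.23, a=2.8): (-11.824547, -0.624761, 2.000479, 4.265000)
after step 5 (δ=0.36, a=-2.5): (-12.091055, -0.043165, 2.120880, 3.890000)
after step 6 (δ=0.48, a=-1.9): (-12.396085, 0.454257, 2.272769, 3.605000)

(-12.3961, 0.4543, 2.2728, 3.6050)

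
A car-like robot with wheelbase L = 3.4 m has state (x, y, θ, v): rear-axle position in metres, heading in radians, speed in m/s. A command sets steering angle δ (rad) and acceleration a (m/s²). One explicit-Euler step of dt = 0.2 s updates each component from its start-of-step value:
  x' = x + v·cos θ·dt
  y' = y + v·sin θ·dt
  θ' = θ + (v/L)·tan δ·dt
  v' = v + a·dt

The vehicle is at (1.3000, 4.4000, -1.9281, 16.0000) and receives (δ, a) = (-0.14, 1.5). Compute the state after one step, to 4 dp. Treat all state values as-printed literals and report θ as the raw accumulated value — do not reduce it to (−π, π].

x' = 1.3000 + 16.0000·cos(-1.9281)·0.2 = 0.1808
y' = 4.4000 + 16.0000·sin(-1.9281)·0.2 = 1.4021
θ' = -1.9281 + (16.0000/3.4)·tan(-0.14)·0.2 = -2.0607
v' = 16.0000 + 1.5000·0.2 = 16.3000

(0.1808, 1.4021, -2.0607, 16.3000)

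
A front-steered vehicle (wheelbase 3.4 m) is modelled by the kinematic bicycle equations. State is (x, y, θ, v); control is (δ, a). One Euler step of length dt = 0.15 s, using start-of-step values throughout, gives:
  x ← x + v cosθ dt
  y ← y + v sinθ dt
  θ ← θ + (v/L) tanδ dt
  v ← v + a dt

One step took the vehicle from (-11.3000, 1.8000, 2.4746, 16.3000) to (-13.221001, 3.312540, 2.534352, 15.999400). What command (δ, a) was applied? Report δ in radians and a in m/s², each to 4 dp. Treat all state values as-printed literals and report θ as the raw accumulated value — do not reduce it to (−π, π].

δ = 0.0829, a = -2.0040

a = (v'−v)/dt = (-0.300600)/0.15 = -2.0040
Δθ = θ'−θ = 0.059752;  (v·dt/L) = 16.3000·0.15/3.4 = 0.719118
tan δ = Δθ·L/(v·dt) = 0.083091  →  δ = 0.0829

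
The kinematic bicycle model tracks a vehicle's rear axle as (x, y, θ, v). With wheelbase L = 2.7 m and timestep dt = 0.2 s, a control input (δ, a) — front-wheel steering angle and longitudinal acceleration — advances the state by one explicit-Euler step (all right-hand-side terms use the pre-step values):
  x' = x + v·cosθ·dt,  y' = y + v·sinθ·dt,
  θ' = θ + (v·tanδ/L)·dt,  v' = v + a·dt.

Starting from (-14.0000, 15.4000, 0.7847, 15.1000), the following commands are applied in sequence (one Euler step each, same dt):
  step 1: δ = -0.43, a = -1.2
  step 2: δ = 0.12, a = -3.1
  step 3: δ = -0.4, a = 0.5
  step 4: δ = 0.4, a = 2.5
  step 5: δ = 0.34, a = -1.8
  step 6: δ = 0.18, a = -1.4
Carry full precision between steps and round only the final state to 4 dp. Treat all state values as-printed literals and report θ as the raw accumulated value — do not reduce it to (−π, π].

after step 1 (δ=-0.43, a=-1.2): (-11.863047, 17.533971, 0.271724, 14.860000)
after step 2 (δ=0.12, a=-3.1): (-9.000091, 18.331633, 0.404450, 14.240000)
after step 3 (δ=-0.4, a=0.5): (-6.381871, 19.452360, -0.041518, 14.340000)
after step 4 (δ=0.4, a=2.5): (-3.516342, 19.333321, 0.407582, 14.840000)
after step 5 (δ=0.34, a=-1.8): (-0.791476, 20.509809, 0.796431, 14.480000)
after step 6 (δ=0.18, a=-1.4): (1.233589, 22.580057, 0.991610, 14.200000)

(1.2336, 22.5801, 0.9916, 14.2000)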